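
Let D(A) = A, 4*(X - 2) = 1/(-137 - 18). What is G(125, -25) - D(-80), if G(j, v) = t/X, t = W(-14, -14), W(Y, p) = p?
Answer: 12920/177 ≈ 72.994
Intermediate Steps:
t = -14
X = 1239/620 (X = 2 + 1/(4*(-137 - 18)) = 2 + (1/4)/(-155) = 2 + (1/4)*(-1/155) = 2 - 1/620 = 1239/620 ≈ 1.9984)
G(j, v) = -1240/177 (G(j, v) = -14/1239/620 = -14*620/1239 = -1240/177)
G(125, -25) - D(-80) = -1240/177 - 1*(-80) = -1240/177 + 80 = 12920/177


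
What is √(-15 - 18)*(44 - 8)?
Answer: 36*I*√33 ≈ 206.8*I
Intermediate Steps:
√(-15 - 18)*(44 - 8) = √(-33)*36 = (I*√33)*36 = 36*I*√33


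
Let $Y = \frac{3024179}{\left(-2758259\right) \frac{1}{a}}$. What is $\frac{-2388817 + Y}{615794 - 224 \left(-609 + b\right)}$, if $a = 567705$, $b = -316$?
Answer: $- \frac{4152908764399}{1135015303723} \approx -3.6589$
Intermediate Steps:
$Y = - \frac{1716841539195}{2758259}$ ($Y = \frac{3024179}{\left(-2758259\right) \frac{1}{567705}} = \frac{3024179}{- \frac{2758259}{567705}} = 3024179 \left(- \frac{567705}{2758259}\right) = - \frac{1716841539195}{2758259} \approx -6.2244 \cdot 10^{5}$)
$\frac{-2388817 + Y}{615794 - 224 \left(-609 + b\right)} = \frac{-2388817 - \frac{1716841539195}{2758259}}{615794 - 224 \left(-609 - 316\right)} = - \frac{8305817528798}{2758259 \left(615794 - -207200\right)} = - \frac{8305817528798}{2758259 \left(615794 + 207200\right)} = - \frac{8305817528798}{2758259 \cdot 822994} = \left(- \frac{8305817528798}{2758259}\right) \frac{1}{822994} = - \frac{4152908764399}{1135015303723}$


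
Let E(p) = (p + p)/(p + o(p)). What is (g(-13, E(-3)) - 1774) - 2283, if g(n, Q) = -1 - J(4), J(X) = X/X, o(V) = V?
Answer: -4059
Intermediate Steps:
J(X) = 1
E(p) = 1 (E(p) = (p + p)/(p + p) = (2*p)/((2*p)) = (2*p)*(1/(2*p)) = 1)
g(n, Q) = -2 (g(n, Q) = -1 - 1*1 = -1 - 1 = -2)
(g(-13, E(-3)) - 1774) - 2283 = (-2 - 1774) - 2283 = -1776 - 2283 = -4059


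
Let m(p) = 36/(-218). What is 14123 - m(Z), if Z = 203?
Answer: 1539425/109 ≈ 14123.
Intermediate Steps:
m(p) = -18/109 (m(p) = 36*(-1/218) = -18/109)
14123 - m(Z) = 14123 - 1*(-18/109) = 14123 + 18/109 = 1539425/109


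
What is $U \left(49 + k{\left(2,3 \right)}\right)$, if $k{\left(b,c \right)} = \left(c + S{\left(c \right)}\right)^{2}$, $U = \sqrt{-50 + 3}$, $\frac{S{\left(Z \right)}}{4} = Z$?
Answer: $274 i \sqrt{47} \approx 1878.4 i$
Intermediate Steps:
$S{\left(Z \right)} = 4 Z$
$U = i \sqrt{47}$ ($U = \sqrt{-47} = i \sqrt{47} \approx 6.8557 i$)
$k{\left(b,c \right)} = 25 c^{2}$ ($k{\left(b,c \right)} = \left(c + 4 c\right)^{2} = \left(5 c\right)^{2} = 25 c^{2}$)
$U \left(49 + k{\left(2,3 \right)}\right) = i \sqrt{47} \left(49 + 25 \cdot 3^{2}\right) = i \sqrt{47} \left(49 + 25 \cdot 9\right) = i \sqrt{47} \left(49 + 225\right) = i \sqrt{47} \cdot 274 = 274 i \sqrt{47}$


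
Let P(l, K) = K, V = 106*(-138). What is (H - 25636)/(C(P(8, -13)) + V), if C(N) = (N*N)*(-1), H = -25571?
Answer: 51207/14797 ≈ 3.4606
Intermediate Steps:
V = -14628
C(N) = -N² (C(N) = N²*(-1) = -N²)
(H - 25636)/(C(P(8, -13)) + V) = (-25571 - 25636)/(-1*(-13)² - 14628) = -51207/(-1*169 - 14628) = -51207/(-169 - 14628) = -51207/(-14797) = -51207*(-1/14797) = 51207/14797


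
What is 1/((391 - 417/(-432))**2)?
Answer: 20736/3185812249 ≈ 6.5089e-6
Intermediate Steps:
1/((391 - 417/(-432))**2) = 1/((391 - 417*(-1/432))**2) = 1/((391 + 139/144)**2) = 1/((56443/144)**2) = 1/(3185812249/20736) = 20736/3185812249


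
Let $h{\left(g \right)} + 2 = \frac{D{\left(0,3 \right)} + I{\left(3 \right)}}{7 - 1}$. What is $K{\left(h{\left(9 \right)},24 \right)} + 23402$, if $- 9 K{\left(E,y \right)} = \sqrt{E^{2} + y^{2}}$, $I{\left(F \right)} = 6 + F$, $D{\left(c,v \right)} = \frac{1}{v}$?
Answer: $23402 - \frac{4 \sqrt{2917}}{81} \approx 23399.0$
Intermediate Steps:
$h{\left(g \right)} = - \frac{4}{9}$ ($h{\left(g \right)} = -2 + \frac{\frac{1}{3} + \left(6 + 3\right)}{7 - 1} = -2 + \frac{\frac{1}{3} + 9}{6} = -2 + \frac{28}{3} \cdot \frac{1}{6} = -2 + \frac{14}{9} = - \frac{4}{9}$)
$K{\left(E,y \right)} = - \frac{\sqrt{E^{2} + y^{2}}}{9}$
$K{\left(h{\left(9 \right)},24 \right)} + 23402 = - \frac{\sqrt{\left(- \frac{4}{9}\right)^{2} + 24^{2}}}{9} + 23402 = - \frac{\sqrt{\frac{16}{81} + 576}}{9} + 23402 = - \frac{\sqrt{\frac{46672}{81}}}{9} + 23402 = - \frac{\frac{4}{9} \sqrt{2917}}{9} + 23402 = - \frac{4 \sqrt{2917}}{81} + 23402 = 23402 - \frac{4 \sqrt{2917}}{81}$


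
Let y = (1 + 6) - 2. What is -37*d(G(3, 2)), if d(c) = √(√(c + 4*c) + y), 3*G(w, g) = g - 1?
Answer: -37*√(45 + 3*√15)/3 ≈ -92.803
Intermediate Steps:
G(w, g) = -⅓ + g/3 (G(w, g) = (g - 1)/3 = (-1 + g)/3 = -⅓ + g/3)
y = 5 (y = 7 - 2 = 5)
d(c) = √(5 + √5*√c) (d(c) = √(√(c + 4*c) + 5) = √(√(5*c) + 5) = √(√5*√c + 5) = √(5 + √5*√c))
-37*d(G(3, 2)) = -37*√(5 + √5*√(-⅓ + (⅓)*2)) = -37*√(5 + √5*√(-⅓ + ⅔)) = -37*√(5 + √5*√(⅓)) = -37*√(5 + √5*(√3/3)) = -37*√(5 + √15/3)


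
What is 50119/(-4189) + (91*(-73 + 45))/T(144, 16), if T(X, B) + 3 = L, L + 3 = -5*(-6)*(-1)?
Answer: 2217322/37701 ≈ 58.813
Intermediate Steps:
L = -33 (L = -3 - 5*(-6)*(-1) = -3 + 30*(-1) = -3 - 30 = -33)
T(X, B) = -36 (T(X, B) = -3 - 33 = -36)
50119/(-4189) + (91*(-73 + 45))/T(144, 16) = 50119/(-4189) + (91*(-73 + 45))/(-36) = 50119*(-1/4189) + (91*(-28))*(-1/36) = -50119/4189 - 2548*(-1/36) = -50119/4189 + 637/9 = 2217322/37701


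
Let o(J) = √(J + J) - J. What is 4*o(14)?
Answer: -56 + 8*√7 ≈ -34.834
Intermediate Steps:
o(J) = -J + √2*√J (o(J) = √(2*J) - J = √2*√J - J = -J + √2*√J)
4*o(14) = 4*(-1*14 + √2*√14) = 4*(-14 + 2*√7) = -56 + 8*√7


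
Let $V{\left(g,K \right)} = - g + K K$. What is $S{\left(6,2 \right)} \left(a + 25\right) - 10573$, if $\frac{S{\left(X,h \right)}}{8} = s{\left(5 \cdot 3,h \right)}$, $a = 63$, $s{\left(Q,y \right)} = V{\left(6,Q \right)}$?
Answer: $143603$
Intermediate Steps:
$V{\left(g,K \right)} = K^{2} - g$ ($V{\left(g,K \right)} = - g + K^{2} = K^{2} - g$)
$s{\left(Q,y \right)} = -6 + Q^{2}$ ($s{\left(Q,y \right)} = Q^{2} - 6 = -6 + Q^{2}$)
$S{\left(X,h \right)} = 1752$ ($S{\left(X,h \right)} = 8 \left(-6 + \left(5 \cdot 3\right)^{2}\right) = 8 \left(-6 + 15^{2}\right) = 8 \left(-6 + 225\right) = 8 \cdot 219 = 1752$)
$S{\left(6,2 \right)} \left(a + 25\right) - 10573 = 1752 \left(63 + 25\right) - 10573 = 1752 \cdot 88 - 10573 = 154176 - 10573 = 143603$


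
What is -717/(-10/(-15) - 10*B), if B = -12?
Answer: -2151/362 ≈ -5.9420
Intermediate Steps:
-717/(-10/(-15) - 10*B) = -717/(-10/(-15) - 10*(-12)) = -717/(-10*(-1/15) + 120) = -717/(⅔ + 120) = -717/362/3 = -717*3/362 = -2151/362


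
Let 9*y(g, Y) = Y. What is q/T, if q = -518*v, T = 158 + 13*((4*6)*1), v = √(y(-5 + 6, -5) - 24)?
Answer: -259*I*√221/705 ≈ -5.4614*I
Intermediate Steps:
y(g, Y) = Y/9
v = I*√221/3 (v = √((⅑)*(-5) - 24) = √(-5/9 - 24) = √(-221/9) = I*√221/3 ≈ 4.9554*I)
T = 470 (T = 158 + 13*(24*1) = 158 + 13*24 = 158 + 312 = 470)
q = -518*I*√221/3 ≈ -2566.9*I
q/T = -518*I*√221/3/470 = -518*I*√221/3*(1/470) = -259*I*√221/705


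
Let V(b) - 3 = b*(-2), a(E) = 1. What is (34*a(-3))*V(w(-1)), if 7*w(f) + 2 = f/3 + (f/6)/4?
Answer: 1751/14 ≈ 125.07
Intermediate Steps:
w(f) = -2/7 + 3*f/56 (w(f) = -2/7 + (f/3 + (f/6)/4)/7 = -2/7 + (f*(1/3) + (f*(1/6))*(1/4))/7 = -2/7 + (f/3 + (f/6)*(1/4))/7 = -2/7 + (f/3 + f/24)/7 = -2/7 + (3*f/8)/7 = -2/7 + 3*f/56)
V(b) = 3 - 2*b (V(b) = 3 + b*(-2) = 3 - 2*b)
(34*a(-3))*V(w(-1)) = (34*1)*(3 - 2*(-2/7 + (3/56)*(-1))) = 34*(3 - 2*(-2/7 - 3/56)) = 34*(3 - 2*(-19/56)) = 34*(3 + 19/28) = 34*(103/28) = 1751/14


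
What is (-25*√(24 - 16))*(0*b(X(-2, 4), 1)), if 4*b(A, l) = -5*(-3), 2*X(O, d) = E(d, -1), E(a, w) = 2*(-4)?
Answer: 0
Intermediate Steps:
E(a, w) = -8
X(O, d) = -4 (X(O, d) = (½)*(-8) = -4)
b(A, l) = 15/4 (b(A, l) = (-5*(-3))/4 = (¼)*15 = 15/4)
(-25*√(24 - 16))*(0*b(X(-2, 4), 1)) = (-25*√(24 - 16))*(0*(15/4)) = -50*√2*0 = 0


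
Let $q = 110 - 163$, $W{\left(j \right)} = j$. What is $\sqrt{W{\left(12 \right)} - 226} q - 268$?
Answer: $-268 - 53 i \sqrt{214} \approx -268.0 - 775.32 i$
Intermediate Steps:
$q = -53$ ($q = 110 - 163 = -53$)
$\sqrt{W{\left(12 \right)} - 226} q - 268 = \sqrt{12 - 226} \left(-53\right) - 268 = \sqrt{-214} \left(-53\right) - 268 = i \sqrt{214} \left(-53\right) - 268 = - 53 i \sqrt{214} - 268 = -268 - 53 i \sqrt{214}$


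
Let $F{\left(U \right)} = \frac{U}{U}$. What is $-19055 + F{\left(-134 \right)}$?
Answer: $-19054$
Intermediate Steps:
$F{\left(U \right)} = 1$
$-19055 + F{\left(-134 \right)} = -19055 + 1 = -19054$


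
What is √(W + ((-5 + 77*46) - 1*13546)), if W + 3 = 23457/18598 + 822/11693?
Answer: I*√473420940069419344354/217466414 ≈ 100.05*I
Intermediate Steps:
W = -362828985/217466414 (W = -3 + (23457/18598 + 822/11693) = -3 + 289570257/217466414 = -362828985/217466414 ≈ -1.6684)
√(W + ((-5 + 77*46) - 1*13546)) = √(-362828985/217466414 + ((-5 + 77*46) - 1*13546)) = √(-362828985/217466414 + ((-5 + 3542) - 13546)) = √(-362828985/217466414 + (3537 - 13546)) = √(-362828985/217466414 - 10009) = √(-2176984166711/217466414) = I*√473420940069419344354/217466414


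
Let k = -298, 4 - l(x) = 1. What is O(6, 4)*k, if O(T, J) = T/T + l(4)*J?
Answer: -3874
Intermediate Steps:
l(x) = 3 (l(x) = 4 - 1*1 = 4 - 1 = 3)
O(T, J) = 1 + 3*J (O(T, J) = T/T + 3*J = 1 + 3*J)
O(6, 4)*k = (1 + 3*4)*(-298) = (1 + 12)*(-298) = 13*(-298) = -3874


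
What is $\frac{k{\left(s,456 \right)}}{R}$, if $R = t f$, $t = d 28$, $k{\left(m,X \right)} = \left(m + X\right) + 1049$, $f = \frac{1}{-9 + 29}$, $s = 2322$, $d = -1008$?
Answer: $- \frac{19135}{7056} \approx -2.7119$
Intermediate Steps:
$f = \frac{1}{20} \approx 0.05$
$k{\left(m,X \right)} = 1049 + X + m$ ($k{\left(m,X \right)} = \left(X + m\right) + 1049 = 1049 + X + m$)
$t = -28224$ ($t = \left(-1008\right) 28 = -28224$)
$R = - \frac{7056}{5}$ ($R = \left(-28224\right) \frac{1}{20} = - \frac{7056}{5} \approx -1411.2$)
$\frac{k{\left(s,456 \right)}}{R} = \frac{1049 + 456 + 2322}{- \frac{7056}{5}} = 3827 \left(- \frac{5}{7056}\right) = - \frac{19135}{7056}$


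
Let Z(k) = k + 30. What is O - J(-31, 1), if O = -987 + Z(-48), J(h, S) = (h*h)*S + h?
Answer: -1935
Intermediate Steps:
Z(k) = 30 + k
J(h, S) = h + S*h² (J(h, S) = h²*S + h = S*h² + h = h + S*h²)
O = -1005 (O = -987 + (30 - 48) = -987 - 18 = -1005)
O - J(-31, 1) = -1005 - (-31)*(1 + 1*(-31)) = -1005 - (-31)*(1 - 31) = -1005 - (-31)*(-30) = -1005 - 1*930 = -1005 - 930 = -1935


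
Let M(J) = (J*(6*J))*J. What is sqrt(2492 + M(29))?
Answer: sqrt(148826) ≈ 385.78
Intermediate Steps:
M(J) = 6*J**3 (M(J) = (6*J**2)*J = 6*J**3)
sqrt(2492 + M(29)) = sqrt(2492 + 6*29**3) = sqrt(2492 + 6*24389) = sqrt(2492 + 146334) = sqrt(148826)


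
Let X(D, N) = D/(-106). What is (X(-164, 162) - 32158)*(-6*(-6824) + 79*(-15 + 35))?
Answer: -72473313008/53 ≈ -1.3674e+9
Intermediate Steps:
X(D, N) = -D/106 (X(D, N) = D*(-1/106) = -D/106)
(X(-164, 162) - 32158)*(-6*(-6824) + 79*(-15 + 35)) = (-1/106*(-164) - 32158)*(-6*(-6824) + 79*(-15 + 35)) = (82/53 - 32158)*(40944 + 79*20) = -1704292*(40944 + 1580)/53 = -1704292/53*42524 = -72473313008/53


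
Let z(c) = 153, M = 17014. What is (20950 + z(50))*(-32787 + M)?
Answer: -332857619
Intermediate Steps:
(20950 + z(50))*(-32787 + M) = (20950 + 153)*(-32787 + 17014) = 21103*(-15773) = -332857619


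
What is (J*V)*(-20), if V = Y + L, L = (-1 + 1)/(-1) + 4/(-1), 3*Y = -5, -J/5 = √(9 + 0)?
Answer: -1700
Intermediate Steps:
J = -15 (J = -5*√(9 + 0) = -5*√9 = -5*3 = -15)
Y = -5/3 (Y = (⅓)*(-5) = -5/3 ≈ -1.6667)
L = -4 (L = 0*(-1) + 4*(-1) = 0 - 4 = -4)
V = -17/3 (V = -5/3 - 4 = -17/3 ≈ -5.6667)
(J*V)*(-20) = -15*(-17/3)*(-20) = 85*(-20) = -1700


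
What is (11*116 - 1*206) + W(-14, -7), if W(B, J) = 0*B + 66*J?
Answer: 608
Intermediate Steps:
W(B, J) = 66*J (W(B, J) = 0 + 66*J = 66*J)
(11*116 - 1*206) + W(-14, -7) = (11*116 - 1*206) + 66*(-7) = (1276 - 206) - 462 = 1070 - 462 = 608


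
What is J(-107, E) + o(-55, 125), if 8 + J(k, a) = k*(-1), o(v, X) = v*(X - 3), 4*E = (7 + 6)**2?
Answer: -6611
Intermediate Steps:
E = 169/4 (E = (7 + 6)**2/4 = (1/4)*13**2 = (1/4)*169 = 169/4 ≈ 42.250)
o(v, X) = v*(-3 + X)
J(k, a) = -8 - k (J(k, a) = -8 + k*(-1) = -8 - k)
J(-107, E) + o(-55, 125) = (-8 - 1*(-107)) - 55*(-3 + 125) = (-8 + 107) - 55*122 = 99 - 6710 = -6611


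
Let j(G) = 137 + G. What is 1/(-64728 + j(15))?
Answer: -1/64576 ≈ -1.5486e-5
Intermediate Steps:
1/(-64728 + j(15)) = 1/(-64728 + (137 + 15)) = 1/(-64728 + 152) = 1/(-64576) = -1/64576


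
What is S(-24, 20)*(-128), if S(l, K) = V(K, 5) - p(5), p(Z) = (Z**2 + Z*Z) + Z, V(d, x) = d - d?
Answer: 7040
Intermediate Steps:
V(d, x) = 0
p(Z) = Z + 2*Z**2 (p(Z) = (Z**2 + Z**2) + Z = 2*Z**2 + Z = Z + 2*Z**2)
S(l, K) = -55 (S(l, K) = 0 - 5*(1 + 2*5) = 0 - 5*(1 + 10) = 0 - 5*11 = 0 - 1*55 = 0 - 55 = -55)
S(-24, 20)*(-128) = -55*(-128) = 7040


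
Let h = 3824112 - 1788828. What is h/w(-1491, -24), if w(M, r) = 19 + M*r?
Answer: 2035284/35803 ≈ 56.847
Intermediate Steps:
h = 2035284
h/w(-1491, -24) = 2035284/(19 - 1491*(-24)) = 2035284/(19 + 35784) = 2035284/35803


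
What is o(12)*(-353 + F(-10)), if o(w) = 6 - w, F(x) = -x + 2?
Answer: 2046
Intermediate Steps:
F(x) = 2 - x
o(12)*(-353 + F(-10)) = (6 - 1*12)*(-353 + (2 - 1*(-10))) = (6 - 12)*(-353 + (2 + 10)) = -6*(-353 + 12) = -6*(-341) = 2046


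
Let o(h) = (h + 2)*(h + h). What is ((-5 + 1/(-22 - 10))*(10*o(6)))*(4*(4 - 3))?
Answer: -19320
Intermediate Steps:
o(h) = 2*h*(2 + h) (o(h) = (2 + h)*(2*h) = 2*h*(2 + h))
((-5 + 1/(-22 - 10))*(10*o(6)))*(4*(4 - 3)) = ((-5 + 1/(-22 - 10))*(10*(2*6*(2 + 6))))*(4*(4 - 3)) = ((-5 + 1/(-32))*(10*(2*6*8)))*(4*1) = ((-5 - 1/32)*(10*96))*4 = -161/32*960*4 = -4830*4 = -19320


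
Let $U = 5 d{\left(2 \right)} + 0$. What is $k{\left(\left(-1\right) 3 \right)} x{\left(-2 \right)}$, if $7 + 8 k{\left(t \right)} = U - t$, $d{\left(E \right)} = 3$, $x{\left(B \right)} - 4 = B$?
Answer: $\frac{11}{4} \approx 2.75$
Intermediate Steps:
$x{\left(B \right)} = 4 + B$
$U = 15$ ($U = 5 \cdot 3 + 0 = 15 + 0 = 15$)
$k{\left(t \right)} = 1 - \frac{t}{8}$ ($k{\left(t \right)} = - \frac{7}{8} + \frac{15 - t}{8} = - \frac{7}{8} - \left(- \frac{15}{8} + \frac{t}{8}\right) = 1 - \frac{t}{8}$)
$k{\left(\left(-1\right) 3 \right)} x{\left(-2 \right)} = \left(1 - \frac{\left(-1\right) 3}{8}\right) \left(4 - 2\right) = \left(1 - - \frac{3}{8}\right) 2 = \left(1 + \frac{3}{8}\right) 2 = \frac{11}{8} \cdot 2 = \frac{11}{4}$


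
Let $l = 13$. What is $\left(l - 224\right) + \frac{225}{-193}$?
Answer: $- \frac{40948}{193} \approx -212.17$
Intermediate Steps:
$\left(l - 224\right) + \frac{225}{-193} = \left(13 - 224\right) + \frac{225}{-193} = -211 + 225 \left(- \frac{1}{193}\right) = -211 - \frac{225}{193} = - \frac{40948}{193}$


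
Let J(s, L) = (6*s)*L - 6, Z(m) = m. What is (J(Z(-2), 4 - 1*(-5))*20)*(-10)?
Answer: 22800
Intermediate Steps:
J(s, L) = -6 + 6*L*s (J(s, L) = 6*L*s - 6 = -6 + 6*L*s)
(J(Z(-2), 4 - 1*(-5))*20)*(-10) = ((-6 + 6*(4 - 1*(-5))*(-2))*20)*(-10) = ((-6 + 6*(4 + 5)*(-2))*20)*(-10) = ((-6 + 6*9*(-2))*20)*(-10) = ((-6 - 108)*20)*(-10) = -114*20*(-10) = -2280*(-10) = 22800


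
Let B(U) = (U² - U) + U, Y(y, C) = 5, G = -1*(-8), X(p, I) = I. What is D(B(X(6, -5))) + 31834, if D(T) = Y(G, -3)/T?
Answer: 159171/5 ≈ 31834.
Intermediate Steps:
G = 8
B(U) = U²
D(T) = 5/T
D(B(X(6, -5))) + 31834 = 5/((-5)²) + 31834 = 5/25 + 31834 = 5*(1/25) + 31834 = ⅕ + 31834 = 159171/5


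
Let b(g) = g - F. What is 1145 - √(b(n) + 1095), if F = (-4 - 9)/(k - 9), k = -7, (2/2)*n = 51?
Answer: 1145 - √18323/4 ≈ 1111.2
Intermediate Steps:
n = 51
F = 13/16 (F = (-4 - 9)/(-7 - 9) = -13/(-16) = -13*(-1/16) = 13/16 ≈ 0.81250)
b(g) = -13/16 + g (b(g) = g - 1*13/16 = g - 13/16 = -13/16 + g)
1145 - √(b(n) + 1095) = 1145 - √((-13/16 + 51) + 1095) = 1145 - √(803/16 + 1095) = 1145 - √(18323/16) = 1145 - √18323/4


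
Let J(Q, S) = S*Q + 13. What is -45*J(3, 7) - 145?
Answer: -1675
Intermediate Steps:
J(Q, S) = 13 + Q*S (J(Q, S) = Q*S + 13 = 13 + Q*S)
-45*J(3, 7) - 145 = -45*(13 + 3*7) - 145 = -45*(13 + 21) - 145 = -45*34 - 145 = -1530 - 145 = -1675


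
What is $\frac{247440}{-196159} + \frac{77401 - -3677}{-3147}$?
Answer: $- \frac{5560957694}{205770791} \approx -27.025$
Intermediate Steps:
$\frac{247440}{-196159} + \frac{77401 - -3677}{-3147} = 247440 \left(- \frac{1}{196159}\right) + \left(77401 + 3677\right) \left(- \frac{1}{3147}\right) = - \frac{247440}{196159} + 81078 \left(- \frac{1}{3147}\right) = - \frac{247440}{196159} - \frac{27026}{1049} = - \frac{5560957694}{205770791}$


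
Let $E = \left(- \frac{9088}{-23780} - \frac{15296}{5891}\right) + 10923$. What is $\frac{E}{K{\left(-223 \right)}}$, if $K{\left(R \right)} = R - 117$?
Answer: $- \frac{382467701017}{11907478300} \approx -32.12$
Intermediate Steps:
$K{\left(R \right)} = -117 + R$
$E = \frac{382467701017}{35021995}$ ($E = \left(\left(-9088\right) \left(- \frac{1}{23780}\right) - \frac{15296}{5891}\right) + 10923 = \left(\frac{2272}{5945} - \frac{15296}{5891}\right) + 10923 = - \frac{77550368}{35021995} + 10923 = \frac{382467701017}{35021995} \approx 10921.0$)
$\frac{E}{K{\left(-223 \right)}} = \frac{382467701017}{35021995 \left(-117 - 223\right)} = \frac{382467701017}{35021995 \left(-340\right)} = \frac{382467701017}{35021995} \left(- \frac{1}{340}\right) = - \frac{382467701017}{11907478300}$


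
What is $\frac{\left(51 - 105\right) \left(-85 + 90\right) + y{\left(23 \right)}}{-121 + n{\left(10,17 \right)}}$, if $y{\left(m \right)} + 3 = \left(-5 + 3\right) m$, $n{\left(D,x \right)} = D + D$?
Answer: $\frac{319}{101} \approx 3.1584$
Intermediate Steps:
$n{\left(D,x \right)} = 2 D$
$y{\left(m \right)} = -3 - 2 m$ ($y{\left(m \right)} = -3 + \left(-5 + 3\right) m = -3 - 2 m$)
$\frac{\left(51 - 105\right) \left(-85 + 90\right) + y{\left(23 \right)}}{-121 + n{\left(10,17 \right)}} = \frac{\left(51 - 105\right) \left(-85 + 90\right) - 49}{-121 + 2 \cdot 10} = \frac{\left(-54\right) 5 - 49}{-121 + 20} = \frac{-270 - 49}{-101} = \left(-319\right) \left(- \frac{1}{101}\right) = \frac{319}{101}$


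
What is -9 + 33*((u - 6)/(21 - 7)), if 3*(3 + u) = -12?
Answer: -555/14 ≈ -39.643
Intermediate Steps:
u = -7 (u = -3 + (⅓)*(-12) = -3 - 4 = -7)
-9 + 33*((u - 6)/(21 - 7)) = -9 + 33*((-7 - 6)/(21 - 7)) = -9 + 33*(-13/14) = -9 - 429/14 = -555/14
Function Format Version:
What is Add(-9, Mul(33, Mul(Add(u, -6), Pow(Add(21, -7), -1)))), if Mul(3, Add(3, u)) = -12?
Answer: Rational(-555, 14) ≈ -39.643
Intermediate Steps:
u = -7 (u = Add(-3, Mul(Rational(1, 3), -12)) = Add(-3, -4) = -7)
Add(-9, Mul(33, Mul(Add(u, -6), Pow(Add(21, -7), -1)))) = Add(-9, Mul(33, Mul(Add(-7, -6), Pow(Add(21, -7), -1)))) = Add(-9, Mul(33, Mul(-13, Pow(14, -1)))) = Add(-9, Mul(33, Mul(-13, Rational(1, 14)))) = Add(-9, Mul(33, Rational(-13, 14))) = Add(-9, Rational(-429, 14)) = Rational(-555, 14)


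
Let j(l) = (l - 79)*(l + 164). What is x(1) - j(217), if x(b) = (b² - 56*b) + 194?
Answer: -52439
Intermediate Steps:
x(b) = 194 + b² - 56*b
j(l) = (-79 + l)*(164 + l)
x(1) - j(217) = (194 + 1² - 56*1) - (-12956 + 217² + 85*217) = (194 + 1 - 56) - (-12956 + 47089 + 18445) = 139 - 1*52578 = 139 - 52578 = -52439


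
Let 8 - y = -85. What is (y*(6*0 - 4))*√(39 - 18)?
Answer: -372*√21 ≈ -1704.7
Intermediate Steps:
y = 93 (y = 8 - 1*(-85) = 8 + 85 = 93)
(y*(6*0 - 4))*√(39 - 18) = (93*(6*0 - 4))*√(39 - 18) = (93*(0 - 4))*√21 = (93*(-4))*√21 = -372*√21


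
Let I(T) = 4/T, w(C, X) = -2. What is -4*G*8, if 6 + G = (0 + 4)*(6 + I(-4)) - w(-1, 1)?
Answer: -512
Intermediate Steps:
G = 16 (G = -6 + ((0 + 4)*(6 + 4/(-4)) - 1*(-2)) = -6 + (4*(6 + 4*(-1/4)) + 2) = -6 + (4*(6 - 1) + 2) = -6 + (4*5 + 2) = -6 + (20 + 2) = -6 + 22 = 16)
-4*G*8 = -4*16*8 = -64*8 = -512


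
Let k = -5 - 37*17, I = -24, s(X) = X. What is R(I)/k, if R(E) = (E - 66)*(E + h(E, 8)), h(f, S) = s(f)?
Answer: -2160/317 ≈ -6.8139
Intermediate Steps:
h(f, S) = f
R(E) = 2*E*(-66 + E) (R(E) = (E - 66)*(E + E) = (-66 + E)*(2*E) = 2*E*(-66 + E))
k = -634 (k = -5 - 629 = -634)
R(I)/k = (2*(-24)*(-66 - 24))/(-634) = (2*(-24)*(-90))*(-1/634) = 4320*(-1/634) = -2160/317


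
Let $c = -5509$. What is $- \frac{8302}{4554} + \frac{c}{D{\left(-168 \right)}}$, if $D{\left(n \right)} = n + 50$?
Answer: $\frac{12054175}{268686} \approx 44.863$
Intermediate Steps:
$D{\left(n \right)} = 50 + n$
$- \frac{8302}{4554} + \frac{c}{D{\left(-168 \right)}} = - \frac{8302}{4554} - \frac{5509}{50 - 168} = \left(-8302\right) \frac{1}{4554} - \frac{5509}{-118} = - \frac{4151}{2277} - - \frac{5509}{118} = - \frac{4151}{2277} + \frac{5509}{118} = \frac{12054175}{268686}$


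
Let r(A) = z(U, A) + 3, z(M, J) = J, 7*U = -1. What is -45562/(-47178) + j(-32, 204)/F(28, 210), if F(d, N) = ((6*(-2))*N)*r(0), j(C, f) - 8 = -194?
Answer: 363399/366940 ≈ 0.99035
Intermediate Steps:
U = -⅐ (U = (⅐)*(-1) = -⅐ ≈ -0.14286)
j(C, f) = -186 (j(C, f) = 8 - 194 = -186)
r(A) = 3 + A (r(A) = A + 3 = 3 + A)
F(d, N) = -36*N (F(d, N) = ((6*(-2))*N)*(3 + 0) = -12*N*3 = -36*N)
-45562/(-47178) + j(-32, 204)/F(28, 210) = -45562/(-47178) - 186/((-36*210)) = -45562*(-1/47178) - 186/(-7560) = 22781/23589 - 186*(-1/7560) = 22781/23589 + 31/1260 = 363399/366940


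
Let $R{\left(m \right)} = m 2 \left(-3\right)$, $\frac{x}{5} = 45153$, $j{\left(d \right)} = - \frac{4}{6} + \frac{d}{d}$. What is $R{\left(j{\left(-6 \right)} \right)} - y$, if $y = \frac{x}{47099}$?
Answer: $- \frac{319963}{47099} \approx -6.7934$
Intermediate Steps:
$j{\left(d \right)} = \frac{1}{3}$ ($j{\left(d \right)} = \left(-4\right) \frac{1}{6} + 1 = - \frac{2}{3} + 1 = \frac{1}{3}$)
$x = 225765$ ($x = 5 \cdot 45153 = 225765$)
$R{\left(m \right)} = - 6 m$ ($R{\left(m \right)} = 2 m \left(-3\right) = - 6 m$)
$y = \frac{225765}{47099} \approx 4.7934$
$R{\left(j{\left(-6 \right)} \right)} - y = \left(-6\right) \frac{1}{3} - \frac{225765}{47099} = -2 - \frac{225765}{47099} = - \frac{319963}{47099}$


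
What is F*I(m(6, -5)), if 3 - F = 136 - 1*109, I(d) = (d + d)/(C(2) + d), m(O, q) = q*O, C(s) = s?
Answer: -360/7 ≈ -51.429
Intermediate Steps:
m(O, q) = O*q
I(d) = 2*d/(2 + d) (I(d) = (d + d)/(2 + d) = (2*d)/(2 + d) = 2*d/(2 + d))
F = -24 (F = 3 - (136 - 1*109) = 3 - (136 - 109) = 3 - 1*27 = 3 - 27 = -24)
F*I(m(6, -5)) = -48*6*(-5)/(2 + 6*(-5)) = -48*(-30)/(2 - 30) = -48*(-30)/(-28) = -48*(-30)*(-1)/28 = -24*15/7 = -360/7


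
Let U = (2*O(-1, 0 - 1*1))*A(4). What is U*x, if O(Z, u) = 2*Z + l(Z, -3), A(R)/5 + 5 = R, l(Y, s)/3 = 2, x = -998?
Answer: 39920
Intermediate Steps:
l(Y, s) = 6 (l(Y, s) = 3*2 = 6)
A(R) = -25 + 5*R
O(Z, u) = 6 + 2*Z (O(Z, u) = 2*Z + 6 = 6 + 2*Z)
U = -40 (U = (2*(6 + 2*(-1)))*(-25 + 5*4) = (2*(6 - 2))*(-25 + 20) = (2*4)*(-5) = 8*(-5) = -40)
U*x = -40*(-998) = 39920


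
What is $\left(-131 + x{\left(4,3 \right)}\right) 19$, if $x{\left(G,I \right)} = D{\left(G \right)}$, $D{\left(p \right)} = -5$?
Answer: $-2584$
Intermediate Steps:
$x{\left(G,I \right)} = -5$
$\left(-131 + x{\left(4,3 \right)}\right) 19 = \left(-131 - 5\right) 19 = \left(-136\right) 19 = -2584$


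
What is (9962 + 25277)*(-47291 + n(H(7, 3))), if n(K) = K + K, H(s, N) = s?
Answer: -1665994203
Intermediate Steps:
n(K) = 2*K
(9962 + 25277)*(-47291 + n(H(7, 3))) = (9962 + 25277)*(-47291 + 2*7) = 35239*(-47291 + 14) = 35239*(-47277) = -1665994203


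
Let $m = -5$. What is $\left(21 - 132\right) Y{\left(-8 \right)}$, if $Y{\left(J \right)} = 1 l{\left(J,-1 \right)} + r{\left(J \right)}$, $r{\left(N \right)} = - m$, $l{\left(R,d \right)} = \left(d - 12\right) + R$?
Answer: $1776$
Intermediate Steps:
$l{\left(R,d \right)} = -12 + R + d$ ($l{\left(R,d \right)} = \left(d - 12\right) + R = \left(-12 + d\right) + R = -12 + R + d$)
$r{\left(N \right)} = 5$ ($r{\left(N \right)} = \left(-1\right) \left(-5\right) = 5$)
$Y{\left(J \right)} = -8 + J$ ($Y{\left(J \right)} = 1 \left(-12 + J - 1\right) + 5 = 1 \left(-13 + J\right) + 5 = \left(-13 + J\right) + 5 = -8 + J$)
$\left(21 - 132\right) Y{\left(-8 \right)} = \left(21 - 132\right) \left(-8 - 8\right) = \left(-111\right) \left(-16\right) = 1776$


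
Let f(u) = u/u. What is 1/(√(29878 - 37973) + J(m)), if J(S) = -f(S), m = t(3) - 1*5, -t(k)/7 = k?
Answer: -I/(I + √8095) ≈ -0.00012352 - 0.011113*I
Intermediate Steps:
t(k) = -7*k
f(u) = 1
m = -26 (m = -7*3 - 1*5 = -21 - 5 = -26)
J(S) = -1 (J(S) = -1*1 = -1)
1/(√(29878 - 37973) + J(m)) = 1/(√(29878 - 37973) - 1) = 1/(√(-8095) - 1) = 1/(I*√8095 - 1) = 1/(-1 + I*√8095)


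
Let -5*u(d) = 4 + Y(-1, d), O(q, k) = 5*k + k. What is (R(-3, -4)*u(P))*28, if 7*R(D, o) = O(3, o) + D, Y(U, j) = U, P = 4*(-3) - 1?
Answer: 324/5 ≈ 64.800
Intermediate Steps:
O(q, k) = 6*k
P = -13 (P = -12 - 1 = -13)
R(D, o) = D/7 + 6*o/7 (R(D, o) = (6*o + D)/7 = (D + 6*o)/7 = D/7 + 6*o/7)
u(d) = -⅗ (u(d) = -(4 - 1)/5 = -⅕*3 = -⅗)
(R(-3, -4)*u(P))*28 = (((⅐)*(-3) + (6/7)*(-4))*(-⅗))*28 = ((-3/7 - 24/7)*(-⅗))*28 = -27/7*(-⅗)*28 = (81/35)*28 = 324/5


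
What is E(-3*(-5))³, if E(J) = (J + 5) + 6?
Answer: 17576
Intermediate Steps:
E(J) = 11 + J (E(J) = (5 + J) + 6 = 11 + J)
E(-3*(-5))³ = (11 - 3*(-5))³ = (11 + 15)³ = 26³ = 17576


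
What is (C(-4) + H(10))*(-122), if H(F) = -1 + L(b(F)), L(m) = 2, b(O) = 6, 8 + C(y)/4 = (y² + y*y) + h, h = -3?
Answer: -10370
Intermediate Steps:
C(y) = -44 + 8*y² (C(y) = -32 + 4*((y² + y*y) - 3) = -32 + 4*((y² + y²) - 3) = -32 + 4*(2*y² - 3) = -32 + 4*(-3 + 2*y²) = -32 + (-12 + 8*y²) = -44 + 8*y²)
H(F) = 1 (H(F) = -1 + 2 = 1)
(C(-4) + H(10))*(-122) = ((-44 + 8*(-4)²) + 1)*(-122) = ((-44 + 8*16) + 1)*(-122) = ((-44 + 128) + 1)*(-122) = (84 + 1)*(-122) = 85*(-122) = -10370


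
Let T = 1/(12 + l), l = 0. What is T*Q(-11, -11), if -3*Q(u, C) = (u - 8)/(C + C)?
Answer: -19/792 ≈ -0.023990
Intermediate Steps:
T = 1/12 (T = 1/(12 + 0) = 1/12 ≈ 0.083333)
Q(u, C) = -(-8 + u)/(6*C) (Q(u, C) = -(u - 8)/(3*(C + C)) = -(-8 + u)/(3*(2*C)) = -(-8 + u)*1/(2*C)/3 = -(-8 + u)/(6*C))
T*Q(-11, -11) = ((⅙)*(8 - 1*(-11))/(-11))/12 = ((⅙)*(-1/11)*(8 + 11))/12 = ((⅙)*(-1/11)*19)/12 = (1/12)*(-19/66) = -19/792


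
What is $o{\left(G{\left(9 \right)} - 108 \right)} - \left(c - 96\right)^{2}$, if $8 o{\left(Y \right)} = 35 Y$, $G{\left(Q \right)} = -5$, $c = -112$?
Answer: $- \frac{350067}{8} \approx -43758.0$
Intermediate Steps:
$o{\left(Y \right)} = \frac{35 Y}{8}$
$o{\left(G{\left(9 \right)} - 108 \right)} - \left(c - 96\right)^{2} = \frac{35 \left(-5 - 108\right)}{8} - \left(-112 - 96\right)^{2} = \frac{35}{8} \left(-113\right) - \left(-208\right)^{2} = - \frac{3955}{8} - 43264 = - \frac{350067}{8}$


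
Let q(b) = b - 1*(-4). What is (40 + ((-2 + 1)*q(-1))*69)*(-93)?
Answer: 15531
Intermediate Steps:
q(b) = 4 + b (q(b) = b + 4 = 4 + b)
(40 + ((-2 + 1)*q(-1))*69)*(-93) = (40 + ((-2 + 1)*(4 - 1))*69)*(-93) = (40 - 1*3*69)*(-93) = (40 - 3*69)*(-93) = (40 - 207)*(-93) = -167*(-93) = 15531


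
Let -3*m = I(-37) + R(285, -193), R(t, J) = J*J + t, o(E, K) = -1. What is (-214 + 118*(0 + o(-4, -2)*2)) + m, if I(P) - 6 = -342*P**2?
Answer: 429308/3 ≈ 1.4310e+5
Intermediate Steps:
I(P) = 6 - 342*P**2
R(t, J) = t + J**2 (R(t, J) = J**2 + t = t + J**2)
m = 430658/3 (m = -((6 - 342*(-37)**2) + (285 + (-193)**2))/3 = -((6 - 342*1369) + (285 + 37249))/3 = -((6 - 468198) + 37534)/3 = -(-468192 + 37534)/3 = -1/3*(-430658) = 430658/3 ≈ 1.4355e+5)
(-214 + 118*(0 + o(-4, -2)*2)) + m = (-214 + 118*(0 - 1*2)) + 430658/3 = (-214 + 118*(0 - 2)) + 430658/3 = (-214 + 118*(-2)) + 430658/3 = (-214 - 236) + 430658/3 = -450 + 430658/3 = 429308/3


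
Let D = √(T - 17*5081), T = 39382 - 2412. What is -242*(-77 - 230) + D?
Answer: 74294 + I*√49407 ≈ 74294.0 + 222.28*I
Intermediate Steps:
T = 36970
D = I*√49407 (D = √(36970 - 17*5081) = √(36970 - 86377) = √(-49407) = I*√49407 ≈ 222.28*I)
-242*(-77 - 230) + D = -242*(-77 - 230) + I*√49407 = -242*(-307) + I*√49407 = 74294 + I*√49407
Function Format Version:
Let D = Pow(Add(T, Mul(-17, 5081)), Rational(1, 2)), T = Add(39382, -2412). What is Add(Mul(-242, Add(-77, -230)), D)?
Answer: Add(74294, Mul(I, Pow(49407, Rational(1, 2)))) ≈ Add(74294., Mul(222.28, I))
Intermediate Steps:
T = 36970
D = Mul(I, Pow(49407, Rational(1, 2))) (D = Pow(Add(36970, Mul(-17, 5081)), Rational(1, 2)) = Pow(Add(36970, -86377), Rational(1, 2)) = Pow(-49407, Rational(1, 2)) = Mul(I, Pow(49407, Rational(1, 2))) ≈ Mul(222.28, I))
Add(Mul(-242, Add(-77, -230)), D) = Add(Mul(-242, Add(-77, -230)), Mul(I, Pow(49407, Rational(1, 2)))) = Add(Mul(-242, -307), Mul(I, Pow(49407, Rational(1, 2)))) = Add(74294, Mul(I, Pow(49407, Rational(1, 2))))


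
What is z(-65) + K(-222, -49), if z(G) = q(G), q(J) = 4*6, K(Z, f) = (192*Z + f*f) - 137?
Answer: -40336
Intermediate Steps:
K(Z, f) = -137 + f² + 192*Z (K(Z, f) = (192*Z + f²) - 137 = (f² + 192*Z) - 137 = -137 + f² + 192*Z)
q(J) = 24
z(G) = 24
z(-65) + K(-222, -49) = 24 + (-137 + (-49)² + 192*(-222)) = 24 + (-137 + 2401 - 42624) = 24 - 40360 = -40336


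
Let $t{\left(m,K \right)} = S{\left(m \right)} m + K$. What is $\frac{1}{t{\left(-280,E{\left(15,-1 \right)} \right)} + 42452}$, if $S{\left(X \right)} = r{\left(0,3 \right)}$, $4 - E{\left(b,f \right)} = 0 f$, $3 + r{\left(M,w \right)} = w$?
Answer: $\frac{1}{42456} \approx 2.3554 \cdot 10^{-5}$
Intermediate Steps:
$r{\left(M,w \right)} = -3 + w$
$E{\left(b,f \right)} = 4$ ($E{\left(b,f \right)} = 4 - 0 f = 4 - 0 = 4 + 0 = 4$)
$S{\left(X \right)} = 0$ ($S{\left(X \right)} = -3 + 3 = 0$)
$t{\left(m,K \right)} = K$ ($t{\left(m,K \right)} = 0 m + K = 0 + K = K$)
$\frac{1}{t{\left(-280,E{\left(15,-1 \right)} \right)} + 42452} = \frac{1}{4 + 42452} = \frac{1}{42456}$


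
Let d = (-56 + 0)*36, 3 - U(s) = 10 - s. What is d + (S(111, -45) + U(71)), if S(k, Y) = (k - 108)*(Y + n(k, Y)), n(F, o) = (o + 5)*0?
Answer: -2087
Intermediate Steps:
U(s) = -7 + s (U(s) = 3 - (10 - s) = 3 + (-10 + s) = -7 + s)
n(F, o) = 0 (n(F, o) = (5 + o)*0 = 0)
S(k, Y) = Y*(-108 + k) (S(k, Y) = (k - 108)*(Y + 0) = (-108 + k)*Y = Y*(-108 + k))
d = -2016 (d = -56*36 = -2016)
d + (S(111, -45) + U(71)) = -2016 + (-45*(-108 + 111) + (-7 + 71)) = -2016 + (-45*3 + 64) = -2016 + (-135 + 64) = -2016 - 71 = -2087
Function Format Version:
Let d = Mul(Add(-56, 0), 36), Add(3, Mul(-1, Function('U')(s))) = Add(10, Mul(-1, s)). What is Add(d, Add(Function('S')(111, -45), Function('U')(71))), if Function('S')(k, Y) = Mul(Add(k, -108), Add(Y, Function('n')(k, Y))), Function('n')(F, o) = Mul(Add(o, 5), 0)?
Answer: -2087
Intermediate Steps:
Function('U')(s) = Add(-7, s) (Function('U')(s) = Add(3, Mul(-1, Add(10, Mul(-1, s)))) = Add(3, Add(-10, s)) = Add(-7, s))
Function('n')(F, o) = 0 (Function('n')(F, o) = Mul(Add(5, o), 0) = 0)
Function('S')(k, Y) = Mul(Y, Add(-108, k)) (Function('S')(k, Y) = Mul(Add(k, -108), Add(Y, 0)) = Mul(Add(-108, k), Y) = Mul(Y, Add(-108, k)))
d = -2016 (d = Mul(-56, 36) = -2016)
Add(d, Add(Function('S')(111, -45), Function('U')(71))) = Add(-2016, Add(Mul(-45, Add(-108, 111)), Add(-7, 71))) = Add(-2016, Add(Mul(-45, 3), 64)) = Add(-2016, Add(-135, 64)) = Add(-2016, -71) = -2087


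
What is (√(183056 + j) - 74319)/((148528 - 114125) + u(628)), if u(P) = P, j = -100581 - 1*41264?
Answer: -24773/11677 + √4579/11677 ≈ -2.1157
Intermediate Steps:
j = -141845 (j = -100581 - 41264 = -141845)
(√(183056 + j) - 74319)/((148528 - 114125) + u(628)) = (√(183056 - 141845) - 74319)/((148528 - 114125) + 628) = (√41211 - 74319)/(34403 + 628) = (3*√4579 - 74319)/35031 = (-74319 + 3*√4579)*(1/35031) = -24773/11677 + √4579/11677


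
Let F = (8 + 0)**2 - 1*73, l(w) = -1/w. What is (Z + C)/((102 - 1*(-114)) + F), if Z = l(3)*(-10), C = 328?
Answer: 994/621 ≈ 1.6006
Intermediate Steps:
Z = 10/3 (Z = -1/3*(-10) = 10/3 ≈ 3.3333)
F = -9 (F = 8**2 - 73 = 64 - 73 = -9)
(Z + C)/((102 - 1*(-114)) + F) = (10/3 + 328)/((102 - 1*(-114)) - 9) = 994/(3*((102 + 114) - 9)) = 994/(3*(216 - 9)) = (994/3)/207 = (994/3)*(1/207) = 994/621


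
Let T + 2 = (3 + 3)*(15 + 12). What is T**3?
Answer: 4096000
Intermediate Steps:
T = 160 (T = -2 + (3 + 3)*(15 + 12) = -2 + 6*27 = -2 + 162 = 160)
T**3 = 160**3 = 4096000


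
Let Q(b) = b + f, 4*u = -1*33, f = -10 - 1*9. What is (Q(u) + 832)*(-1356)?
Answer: -1091241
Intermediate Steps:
f = -19 (f = -10 - 9 = -19)
u = -33/4 (u = (-1*33)/4 = (1/4)*(-33) = -33/4 ≈ -8.2500)
Q(b) = -19 + b (Q(b) = b - 19 = -19 + b)
(Q(u) + 832)*(-1356) = ((-19 - 33/4) + 832)*(-1356) = (-109/4 + 832)*(-1356) = (3219/4)*(-1356) = -1091241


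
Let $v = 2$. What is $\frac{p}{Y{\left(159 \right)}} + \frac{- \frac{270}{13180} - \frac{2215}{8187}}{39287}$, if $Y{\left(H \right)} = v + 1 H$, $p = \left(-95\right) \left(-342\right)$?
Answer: $\frac{13773323970630121}{68251931076462} \approx 201.8$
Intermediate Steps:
$p = 32490$
$Y{\left(H \right)} = 2 + H$ ($Y{\left(H \right)} = 2 + 1 H = 2 + H$)
$\frac{p}{Y{\left(159 \right)}} + \frac{- \frac{270}{13180} - \frac{2215}{8187}}{39287} = \frac{32490}{2 + 159} + \frac{- \frac{270}{13180} - \frac{2215}{8187}}{39287} = \frac{32490}{161} + \left(\left(-270\right) \frac{1}{13180} - \frac{2215}{8187}\right) \frac{1}{39287} = 32490 \cdot \frac{1}{161} + \left(- \frac{27}{1318} - \frac{2215}{8187}\right) \frac{1}{39287} = \frac{32490}{161} - \frac{3140419}{423925037742} = \frac{13773323970630121}{68251931076462}$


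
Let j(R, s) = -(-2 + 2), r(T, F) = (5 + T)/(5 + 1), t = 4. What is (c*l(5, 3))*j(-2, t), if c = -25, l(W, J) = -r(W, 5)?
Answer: 0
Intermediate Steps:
r(T, F) = ⅚ + T/6 (r(T, F) = (5 + T)/6 = (5 + T)*(⅙) = ⅚ + T/6)
l(W, J) = -⅚ - W/6 (l(W, J) = -(⅚ + W/6) = -⅚ - W/6)
j(R, s) = 0 (j(R, s) = -1*0 = 0)
(c*l(5, 3))*j(-2, t) = -25*(-⅚ - ⅙*5)*0 = -25*(-⅚ - ⅚)*0 = -25*(-5/3)*0 = (125/3)*0 = 0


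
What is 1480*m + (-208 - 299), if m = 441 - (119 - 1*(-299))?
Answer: 33533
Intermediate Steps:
m = 23 (m = 441 - (119 + 299) = 441 - 1*418 = 441 - 418 = 23)
1480*m + (-208 - 299) = 1480*23 + (-208 - 299) = 34040 - 507 = 33533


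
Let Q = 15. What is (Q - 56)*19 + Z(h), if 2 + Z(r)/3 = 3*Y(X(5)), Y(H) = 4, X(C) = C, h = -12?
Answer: -749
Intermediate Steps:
Z(r) = 30 (Z(r) = -6 + 3*(3*4) = -6 + 3*12 = -6 + 36 = 30)
(Q - 56)*19 + Z(h) = (15 - 56)*19 + 30 = -41*19 + 30 = -779 + 30 = -749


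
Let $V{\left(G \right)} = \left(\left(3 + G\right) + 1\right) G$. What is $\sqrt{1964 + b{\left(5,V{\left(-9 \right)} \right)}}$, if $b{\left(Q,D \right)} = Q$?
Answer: $\sqrt{1969} \approx 44.373$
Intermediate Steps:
$V{\left(G \right)} = G \left(4 + G\right)$ ($V{\left(G \right)} = \left(4 + G\right) G = G \left(4 + G\right)$)
$\sqrt{1964 + b{\left(5,V{\left(-9 \right)} \right)}} = \sqrt{1964 + 5} = \sqrt{1969}$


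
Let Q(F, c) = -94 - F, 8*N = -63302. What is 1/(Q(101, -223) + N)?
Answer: -4/32431 ≈ -0.00012334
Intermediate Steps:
N = -31651/4 (N = (1/8)*(-63302) = -31651/4 ≈ -7912.8)
1/(Q(101, -223) + N) = 1/((-94 - 1*101) - 31651/4) = 1/((-94 - 101) - 31651/4) = 1/(-195 - 31651/4) = 1/(-32431/4) = -4/32431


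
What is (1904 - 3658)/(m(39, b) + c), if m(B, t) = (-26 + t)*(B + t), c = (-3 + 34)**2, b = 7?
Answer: -1754/87 ≈ -20.161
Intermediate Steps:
c = 961 (c = 31**2 = 961)
(1904 - 3658)/(m(39, b) + c) = (1904 - 3658)/((7**2 - 26*39 - 26*7 + 39*7) + 961) = -1754/((49 - 1014 - 182 + 273) + 961) = -1754/(-874 + 961) = -1754/87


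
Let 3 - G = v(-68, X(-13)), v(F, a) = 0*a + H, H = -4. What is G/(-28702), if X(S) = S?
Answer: -7/28702 ≈ -0.00024389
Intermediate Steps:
v(F, a) = -4 (v(F, a) = 0*a - 4 = 0 - 4 = -4)
G = 7 (G = 3 - 1*(-4) = 3 + 4 = 7)
G/(-28702) = 7/(-28702) = 7*(-1/28702) = -7/28702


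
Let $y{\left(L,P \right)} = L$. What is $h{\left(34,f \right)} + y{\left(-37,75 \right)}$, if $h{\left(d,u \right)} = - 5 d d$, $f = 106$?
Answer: $-5817$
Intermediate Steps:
$h{\left(d,u \right)} = - 5 d^{2}$
$h{\left(34,f \right)} + y{\left(-37,75 \right)} = - 5 \cdot 34^{2} - 37 = \left(-5\right) 1156 - 37 = -5780 - 37 = -5817$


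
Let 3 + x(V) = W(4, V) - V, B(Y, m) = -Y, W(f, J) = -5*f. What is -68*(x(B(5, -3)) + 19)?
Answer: -68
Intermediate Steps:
x(V) = -23 - V (x(V) = -3 + (-5*4 - V) = -3 + (-20 - V) = -23 - V)
-68*(x(B(5, -3)) + 19) = -68*((-23 - (-1)*5) + 19) = -68*((-23 - 1*(-5)) + 19) = -68*((-23 + 5) + 19) = -68*(-18 + 19) = -68*1 = -68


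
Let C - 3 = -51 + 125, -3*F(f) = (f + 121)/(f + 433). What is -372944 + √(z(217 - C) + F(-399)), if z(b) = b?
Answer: -372944 + √371229/51 ≈ -3.7293e+5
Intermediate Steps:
F(f) = -(121 + f)/(3*(433 + f)) (F(f) = -(f + 121)/(3*(f + 433)) = -(121 + f)/(3*(433 + f)))
C = 77 (C = 3 + (-51 + 125) = 3 + 74 = 77)
-372944 + √(z(217 - C) + F(-399)) = -372944 + √((217 - 1*77) + (-121 - 1*(-399))/(3*(433 - 399))) = -372944 + √((217 - 77) + (⅓)*(-121 + 399)/34) = -372944 + √(140 + (⅓)*(1/34)*278) = -372944 + √(140 + 139/51) = -372944 + √(7279/51) = -372944 + √371229/51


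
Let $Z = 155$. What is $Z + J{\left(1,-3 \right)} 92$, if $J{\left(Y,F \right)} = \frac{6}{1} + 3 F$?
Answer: $-121$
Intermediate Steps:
$J{\left(Y,F \right)} = 6 + 3 F$ ($J{\left(Y,F \right)} = 6 \cdot 1 + 3 F = 6 + 3 F$)
$Z + J{\left(1,-3 \right)} 92 = 155 + \left(6 + 3 \left(-3\right)\right) 92 = 155 + \left(6 - 9\right) 92 = 155 - 276 = -121$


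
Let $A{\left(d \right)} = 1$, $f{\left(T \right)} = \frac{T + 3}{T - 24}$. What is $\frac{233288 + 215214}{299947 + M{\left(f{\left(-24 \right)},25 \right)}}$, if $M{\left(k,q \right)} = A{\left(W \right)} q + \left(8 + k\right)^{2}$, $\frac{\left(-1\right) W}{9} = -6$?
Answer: $\frac{114816512}{76811057} \approx 1.4948$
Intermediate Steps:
$f{\left(T \right)} = \frac{3 + T}{-24 + T}$
$W = 54$ ($W = \left(-9\right) \left(-6\right) = 54$)
$M{\left(k,q \right)} = q + \left(8 + k\right)^{2}$ ($M{\left(k,q \right)} = 1 q + \left(8 + k\right)^{2} = q + \left(8 + k\right)^{2}$)
$\frac{233288 + 215214}{299947 + M{\left(f{\left(-24 \right)},25 \right)}} = \frac{233288 + 215214}{299947 + \left(25 + \left(8 + \frac{3 - 24}{-24 - 24}\right)^{2}\right)} = \frac{448502}{299947 + \left(25 + \left(8 + \frac{1}{-48} \left(-21\right)\right)^{2}\right)} = \frac{448502}{299947 + \left(25 + \left(8 - - \frac{7}{16}\right)^{2}\right)} = \frac{448502}{299947 + \left(25 + \left(8 + \frac{7}{16}\right)^{2}\right)} = \frac{448502}{299947 + \left(25 + \left(\frac{135}{16}\right)^{2}\right)} = \frac{448502}{299947 + \left(25 + \frac{18225}{256}\right)} = \frac{448502}{299947 + \frac{24625}{256}} = \frac{448502}{\frac{76811057}{256}} = 448502 \cdot \frac{256}{76811057} = \frac{114816512}{76811057}$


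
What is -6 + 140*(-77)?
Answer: -10786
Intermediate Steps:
-6 + 140*(-77) = -6 - 10780 = -10786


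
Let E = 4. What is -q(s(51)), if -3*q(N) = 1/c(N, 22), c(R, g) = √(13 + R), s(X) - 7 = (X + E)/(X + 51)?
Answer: √213690/6285 ≈ 0.073551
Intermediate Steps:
s(X) = 7 + (4 + X)/(51 + X) (s(X) = 7 + (X + 4)/(X + 51) = 7 + (4 + X)/(51 + X))
q(N) = -1/(3*√(13 + N))
-q(s(51)) = -(-1)/(3*√(13 + (361 + 8*51)/(51 + 51))) = -(-1)/(3*√(13 + (361 + 408)/102)) = -(-1)/(3*√(13 + (1/102)*769)) = -(-1)/(3*√(13 + 769/102)) = -(-1)/(3*√(2095/102)) = -(-1)*√213690/2095/3 = -(-1)*√213690/6285 = √213690/6285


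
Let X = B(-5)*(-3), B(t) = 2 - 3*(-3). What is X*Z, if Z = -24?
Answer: 792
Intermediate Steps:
B(t) = 11 (B(t) = 2 + 9 = 11)
X = -33 (X = 11*(-3) = -33)
X*Z = -33*(-24) = 792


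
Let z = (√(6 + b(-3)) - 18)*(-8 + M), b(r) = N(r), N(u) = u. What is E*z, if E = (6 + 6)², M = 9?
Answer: -2592 + 144*√3 ≈ -2342.6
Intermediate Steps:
b(r) = r
E = 144 (E = 12² = 144)
z = -18 + √3 (z = (√(6 - 3) - 18)*(-8 + 9) = (√3 - 18)*1 = (-18 + √3)*1 = -18 + √3 ≈ -16.268)
E*z = 144*(-18 + √3) = -2592 + 144*√3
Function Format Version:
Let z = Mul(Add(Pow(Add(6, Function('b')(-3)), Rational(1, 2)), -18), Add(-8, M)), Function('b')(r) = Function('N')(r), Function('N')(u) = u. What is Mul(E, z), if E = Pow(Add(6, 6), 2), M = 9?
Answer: Add(-2592, Mul(144, Pow(3, Rational(1, 2)))) ≈ -2342.6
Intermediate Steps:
Function('b')(r) = r
E = 144 (E = Pow(12, 2) = 144)
z = Add(-18, Pow(3, Rational(1, 2))) (z = Mul(Add(Pow(Add(6, -3), Rational(1, 2)), -18), Add(-8, 9)) = Mul(Add(Pow(3, Rational(1, 2)), -18), 1) = Mul(Add(-18, Pow(3, Rational(1, 2))), 1) = Add(-18, Pow(3, Rational(1, 2))) ≈ -16.268)
Mul(E, z) = Mul(144, Add(-18, Pow(3, Rational(1, 2)))) = Add(-2592, Mul(144, Pow(3, Rational(1, 2))))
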